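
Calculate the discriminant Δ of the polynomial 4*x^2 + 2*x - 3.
Δ = 52

For a quadratic a x^2 + b x + c the discriminant is Δ = b^2 - 4ac = (2)^2 - 4*(4)*(-3) = 4 - (-48) = 52.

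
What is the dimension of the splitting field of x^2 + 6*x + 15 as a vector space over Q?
[K:Q] = 2

The discriminant of x^2 + (6)*x + (15) is b^2 - 4c = 36 - (60) = -24. Since -24 is not a perfect square in Q, the polynomial is irreducible over Q. Its two roots generate a degree-2 extension, so [K:Q] = 2.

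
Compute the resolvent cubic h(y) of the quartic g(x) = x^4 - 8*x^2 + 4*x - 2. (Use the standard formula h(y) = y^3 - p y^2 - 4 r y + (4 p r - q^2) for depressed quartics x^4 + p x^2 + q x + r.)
h(y) = y^3 + 8*y^2 + 8*y + 48

Identify coefficients: p = -8, q = 4, r = -2.
Plug into h(y) = y^3 - p y^2 - 4 r y + (4 p r - q^2):
  h(y) = y^3 - (-8) y^2 - 4*(-2) y + (4*(-8)*(-2) - (4)^2)
       = y^3 + (8) y^2 + (8) y + (48).
Simplifying: h(y) = y^3 + 8*y^2 + 8*y + 48.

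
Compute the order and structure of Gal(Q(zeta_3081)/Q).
|Gal(Q(zeta_3081)/Q)| = phi(3081) = 1872; group ≅ (Z/3081Z)^* ≅ Z/2Z × Z/12Z × Z/78Z

The n-th cyclotomic polynomial Φ_3081(x) is the minimal polynomial of zeta_3081 over Q and has degree phi(3081) = 1872. So Q(zeta_3081) is a degree-1872 Galois extension with Galois group (Z/3081Z)^*. By CRT, (Z/3081Z)^* ≅ (Z/3Z)^* × (Z/13Z)^* × (Z/79Z)^*. Each prime-power unit group is (Z/3Z)^* ≅ Z/2Z; (Z/13Z)^* ≅ Z/12Z; (Z/79Z)^* ≅ Z/78Z. Hence Gal(Q(zeta_3081)/Q) ≅ Z/2Z × Z/12Z × Z/78Z.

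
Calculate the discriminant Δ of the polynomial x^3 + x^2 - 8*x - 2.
Δ = 2300

For x^3 + a x^2 + b x + c the discriminant is Δ = 18 a b c - 4 a^3 c + a^2 b^2 - 4 b^3 - 27 c^2.
Plug a = 1, b = -8, c = -2:
  18*(1)*(-8)*(-2) - 4*(1)^3*(-2) + (1)^2*(-8)^2 - 4*(-8)^3 - 27*(-2)^2
  = 288 + (8) + 64 + (2048) + (-108)
  = 2300.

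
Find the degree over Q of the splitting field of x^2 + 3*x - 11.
[K:Q] = 2

The discriminant of x^2 + (3)*x + (-11) is b^2 - 4c = 9 - (-44) = 53. Since 53 is not a perfect square in Q, the polynomial is irreducible over Q. Its two roots generate a degree-2 extension, so [K:Q] = 2.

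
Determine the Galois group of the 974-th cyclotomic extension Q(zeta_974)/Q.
|Gal(Q(zeta_974)/Q)| = phi(974) = 486; group ≅ (Z/974Z)^* ≅ Z/486Z

The n-th cyclotomic polynomial Φ_974(x) is the minimal polynomial of zeta_974 over Q and has degree phi(974) = 486. So Q(zeta_974) is a degree-486 Galois extension with Galois group (Z/974Z)^*. By CRT, (Z/974Z)^* ≅ (Z/2Z)^* × (Z/487Z)^*. Each prime-power unit group is (Z/2Z)^* ≅ trivial group (order 1); (Z/487Z)^* ≅ Z/486Z. Hence Gal(Q(zeta_974)/Q) ≅ Z/486Z.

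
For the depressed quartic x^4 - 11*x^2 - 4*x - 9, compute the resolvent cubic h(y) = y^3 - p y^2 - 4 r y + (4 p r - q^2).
h(y) = y^3 + 11*y^2 + 36*y + 380

Identify coefficients: p = -11, q = -4, r = -9.
Plug into h(y) = y^3 - p y^2 - 4 r y + (4 p r - q^2):
  h(y) = y^3 - (-11) y^2 - 4*(-9) y + (4*(-11)*(-9) - (-4)^2)
       = y^3 + (11) y^2 + (36) y + (380).
Simplifying: h(y) = y^3 + 11*y^2 + 36*y + 380.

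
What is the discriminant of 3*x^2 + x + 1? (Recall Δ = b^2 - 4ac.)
Δ = -11

For a quadratic a x^2 + b x + c the discriminant is Δ = b^2 - 4ac = (1)^2 - 4*(3)*(1) = 1 - (12) = -11.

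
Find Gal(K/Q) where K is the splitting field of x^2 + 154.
Gal(K/Q) = Z/2Z (cyclic of order 2)

x^2 + 154 is irreducible over Q since -154 is not a rational square. The splitting field Q(sqrt(-154)) has degree 2 over Q, and its unique nontrivial automorphism is sqrt(-154) ↦ -sqrt(-154). Hence Gal(Q(sqrt(-154))/Q) = Z/2Z.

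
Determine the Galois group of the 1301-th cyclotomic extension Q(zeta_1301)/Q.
|Gal(Q(zeta_1301)/Q)| = phi(1301) = 1300; group ≅ (Z/1301Z)^* ≅ Z/1300Z

The n-th cyclotomic polynomial Φ_1301(x) is the minimal polynomial of zeta_1301 over Q and has degree phi(1301) = 1300. So Q(zeta_1301) is a degree-1300 Galois extension with Galois group (Z/1301Z)^*. (Z/1301Z)^* is cyclic since 1301 is an odd prime power (or 4). Hence Gal(Q(zeta_1301)/Q) ≅ Z/1300Z.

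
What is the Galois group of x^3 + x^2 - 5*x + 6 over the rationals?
Gal(K/Q) = S_3 (symmetric group of order 6)

Compute the discriminant of x^3 + (1)*x^2 + (-5)*x + (6): Δ = -1011. Since Δ is not a rational square, the Galois group is not contained in A_3; it must be the full S_3 (irreducibility of the cubic rules out anything smaller).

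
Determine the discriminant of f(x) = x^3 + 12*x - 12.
Δ = -10800

For a depressed cubic x^3 + p x + q the discriminant is Δ = -4 p^3 - 27 q^2 = -4*(12)^3 - 27*(-12)^2 = -6912 - 3888 = -10800.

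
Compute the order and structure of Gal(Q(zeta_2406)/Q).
|Gal(Q(zeta_2406)/Q)| = phi(2406) = 800; group ≅ (Z/2406Z)^* ≅ Z/2Z × Z/400Z

The n-th cyclotomic polynomial Φ_2406(x) is the minimal polynomial of zeta_2406 over Q and has degree phi(2406) = 800. So Q(zeta_2406) is a degree-800 Galois extension with Galois group (Z/2406Z)^*. By CRT, (Z/2406Z)^* ≅ (Z/2Z)^* × (Z/3Z)^* × (Z/401Z)^*. Each prime-power unit group is (Z/2Z)^* ≅ trivial group (order 1); (Z/3Z)^* ≅ Z/2Z; (Z/401Z)^* ≅ Z/400Z. Hence Gal(Q(zeta_2406)/Q) ≅ Z/2Z × Z/400Z.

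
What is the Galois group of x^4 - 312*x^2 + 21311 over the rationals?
Gal(K/Q) = V_4 (Klein four-group, Z/2Z × Z/2Z)

f factors as (x^2 - 211)(x^2 - 101), so the splitting field is K = Q(sqrt(211), sqrt(101)). The elements 211, 101, 21311 are all non-squares in Q, so sqrt(211) and sqrt(101) generate independent quadratic extensions. Thus [K:Q] = 4 and Gal(K/Q) is generated by the two order-2 automorphisms sqrt(211) ↦ -sqrt(211) and sqrt(101) ↦ -sqrt(101), giving V_4.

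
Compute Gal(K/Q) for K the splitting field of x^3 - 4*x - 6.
Gal(K/Q) = S_3 (symmetric group of order 6)

Compute the discriminant of x^3 + (0)*x^2 + (-4)*x + (-6): Δ = -716. Since Δ is not a rational square, the Galois group is not contained in A_3; it must be the full S_3 (irreducibility of the cubic rules out anything smaller).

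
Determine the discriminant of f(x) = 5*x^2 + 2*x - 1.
Δ = 24

For a quadratic a x^2 + b x + c the discriminant is Δ = b^2 - 4ac = (2)^2 - 4*(5)*(-1) = 4 - (-20) = 24.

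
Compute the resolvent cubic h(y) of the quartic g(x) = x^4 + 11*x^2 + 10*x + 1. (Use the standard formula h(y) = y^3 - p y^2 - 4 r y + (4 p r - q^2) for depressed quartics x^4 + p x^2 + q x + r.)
h(y) = y^3 - 11*y^2 - 4*y - 56

Identify coefficients: p = 11, q = 10, r = 1.
Plug into h(y) = y^3 - p y^2 - 4 r y + (4 p r - q^2):
  h(y) = y^3 - (11) y^2 - 4*(1) y + (4*(11)*(1) - (10)^2)
       = y^3 + (-11) y^2 + (-4) y + (-56).
Simplifying: h(y) = y^3 - 11*y^2 - 4*y - 56.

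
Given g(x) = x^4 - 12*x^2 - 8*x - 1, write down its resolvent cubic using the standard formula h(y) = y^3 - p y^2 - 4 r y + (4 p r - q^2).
h(y) = y^3 + 12*y^2 + 4*y - 16

Identify coefficients: p = -12, q = -8, r = -1.
Plug into h(y) = y^3 - p y^2 - 4 r y + (4 p r - q^2):
  h(y) = y^3 - (-12) y^2 - 4*(-1) y + (4*(-12)*(-1) - (-8)^2)
       = y^3 + (12) y^2 + (4) y + (-16).
Simplifying: h(y) = y^3 + 12*y^2 + 4*y - 16.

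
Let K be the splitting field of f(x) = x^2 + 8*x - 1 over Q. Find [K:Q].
[K:Q] = 2

The discriminant of x^2 + (8)*x + (-1) is b^2 - 4c = 64 - (-4) = 68. Since 68 is not a perfect square in Q, the polynomial is irreducible over Q. Its two roots generate a degree-2 extension, so [K:Q] = 2.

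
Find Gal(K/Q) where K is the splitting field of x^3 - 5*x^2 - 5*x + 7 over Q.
Gal(K/Q) = S_3 (symmetric group of order 6)

Compute the discriminant of x^3 + (-5)*x^2 + (-5)*x + (7): Δ = 6452. Since Δ is not a rational square, the Galois group is not contained in A_3; it must be the full S_3 (irreducibility of the cubic rules out anything smaller).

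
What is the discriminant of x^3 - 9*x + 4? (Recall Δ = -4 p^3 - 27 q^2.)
Δ = 2484

For a depressed cubic x^3 + p x + q the discriminant is Δ = -4 p^3 - 27 q^2 = -4*(-9)^3 - 27*(4)^2 = 2916 - 432 = 2484.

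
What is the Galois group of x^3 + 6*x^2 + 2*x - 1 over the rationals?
Gal(K/Q) = S_3 (symmetric group of order 6)

Compute the discriminant of x^3 + (6)*x^2 + (2)*x + (-1): Δ = 733. Since Δ is not a rational square, the Galois group is not contained in A_3; it must be the full S_3 (irreducibility of the cubic rules out anything smaller).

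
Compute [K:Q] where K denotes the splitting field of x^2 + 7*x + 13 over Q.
[K:Q] = 2

The discriminant of x^2 + (7)*x + (13) is b^2 - 4c = 49 - (52) = -3. Since -3 is not a perfect square in Q, the polynomial is irreducible over Q. Its two roots generate a degree-2 extension, so [K:Q] = 2.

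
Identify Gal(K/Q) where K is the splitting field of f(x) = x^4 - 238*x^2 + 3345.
Gal(K/Q) = V_4 (Klein four-group, Z/2Z × Z/2Z)

f factors as (x^2 - 223)(x^2 - 15), so the splitting field is K = Q(sqrt(223), sqrt(15)). The elements 223, 15, 3345 are all non-squares in Q, so sqrt(223) and sqrt(15) generate independent quadratic extensions. Thus [K:Q] = 4 and Gal(K/Q) is generated by the two order-2 automorphisms sqrt(223) ↦ -sqrt(223) and sqrt(15) ↦ -sqrt(15), giving V_4.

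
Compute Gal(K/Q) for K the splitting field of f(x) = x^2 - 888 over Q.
Gal(K/Q) = Z/2Z (cyclic of order 2)

x^2 - 888 is irreducible over Q since 888 is not a rational square. The splitting field Q(sqrt(888)) has degree 2 over Q, and its unique nontrivial automorphism is sqrt(888) ↦ -sqrt(888). Hence Gal(Q(sqrt(888))/Q) = Z/2Z.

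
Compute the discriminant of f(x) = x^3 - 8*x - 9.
Δ = -139

For a depressed cubic x^3 + p x + q the discriminant is Δ = -4 p^3 - 27 q^2 = -4*(-8)^3 - 27*(-9)^2 = 2048 - 2187 = -139.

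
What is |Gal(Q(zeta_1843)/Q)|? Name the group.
|Gal(Q(zeta_1843)/Q)| = phi(1843) = 1728; group ≅ (Z/1843Z)^* ≅ Z/18Z × Z/96Z

The n-th cyclotomic polynomial Φ_1843(x) is the minimal polynomial of zeta_1843 over Q and has degree phi(1843) = 1728. So Q(zeta_1843) is a degree-1728 Galois extension with Galois group (Z/1843Z)^*. By CRT, (Z/1843Z)^* ≅ (Z/19Z)^* × (Z/97Z)^*. Each prime-power unit group is (Z/19Z)^* ≅ Z/18Z; (Z/97Z)^* ≅ Z/96Z. Hence Gal(Q(zeta_1843)/Q) ≅ Z/18Z × Z/96Z.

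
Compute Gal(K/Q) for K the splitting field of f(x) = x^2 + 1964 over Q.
Gal(K/Q) = Z/2Z (cyclic of order 2)

x^2 + 1964 is irreducible over Q since -1964 is not a rational square. The splitting field Q(sqrt(-1964)) has degree 2 over Q, and its unique nontrivial automorphism is sqrt(-1964) ↦ -sqrt(-1964). Hence Gal(Q(sqrt(-1964))/Q) = Z/2Z.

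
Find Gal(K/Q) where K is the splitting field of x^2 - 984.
Gal(K/Q) = Z/2Z (cyclic of order 2)

x^2 - 984 is irreducible over Q since 984 is not a rational square. The splitting field Q(sqrt(984)) has degree 2 over Q, and its unique nontrivial automorphism is sqrt(984) ↦ -sqrt(984). Hence Gal(Q(sqrt(984))/Q) = Z/2Z.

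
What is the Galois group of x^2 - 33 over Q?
Gal(K/Q) = Z/2Z (cyclic of order 2)

x^2 - 33 is irreducible over Q since 33 is not a rational square. The splitting field Q(sqrt(33)) has degree 2 over Q, and its unique nontrivial automorphism is sqrt(33) ↦ -sqrt(33). Hence Gal(Q(sqrt(33))/Q) = Z/2Z.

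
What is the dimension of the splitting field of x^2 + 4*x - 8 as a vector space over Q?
[K:Q] = 2

The discriminant of x^2 + (4)*x + (-8) is b^2 - 4c = 16 - (-32) = 48. Since 48 is not a perfect square in Q, the polynomial is irreducible over Q. Its two roots generate a degree-2 extension, so [K:Q] = 2.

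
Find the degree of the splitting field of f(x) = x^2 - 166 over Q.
[K:Q] = 2

The polynomial x^2 - 166 is irreducible over Q since 166 is not a perfect square. Its splitting field is Q(sqrt(166)), which has degree 2 over Q.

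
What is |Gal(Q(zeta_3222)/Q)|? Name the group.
|Gal(Q(zeta_3222)/Q)| = phi(3222) = 1068; group ≅ (Z/3222Z)^* ≅ Z/6Z × Z/178Z

The n-th cyclotomic polynomial Φ_3222(x) is the minimal polynomial of zeta_3222 over Q and has degree phi(3222) = 1068. So Q(zeta_3222) is a degree-1068 Galois extension with Galois group (Z/3222Z)^*. By CRT, (Z/3222Z)^* ≅ (Z/2Z)^* × (Z/9Z)^* × (Z/179Z)^*. Each prime-power unit group is (Z/2Z)^* ≅ trivial group (order 1); (Z/9Z)^* ≅ Z/6Z; (Z/179Z)^* ≅ Z/178Z. Hence Gal(Q(zeta_3222)/Q) ≅ Z/6Z × Z/178Z.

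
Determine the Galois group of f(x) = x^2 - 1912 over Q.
Gal(K/Q) = Z/2Z (cyclic of order 2)

x^2 - 1912 is irreducible over Q since 1912 is not a rational square. The splitting field Q(sqrt(1912)) has degree 2 over Q, and its unique nontrivial automorphism is sqrt(1912) ↦ -sqrt(1912). Hence Gal(Q(sqrt(1912))/Q) = Z/2Z.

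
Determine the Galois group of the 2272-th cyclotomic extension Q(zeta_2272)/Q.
|Gal(Q(zeta_2272)/Q)| = phi(2272) = 1120; group ≅ (Z/2272Z)^* ≅ Z/2Z × Z/8Z × Z/70Z

The n-th cyclotomic polynomial Φ_2272(x) is the minimal polynomial of zeta_2272 over Q and has degree phi(2272) = 1120. So Q(zeta_2272) is a degree-1120 Galois extension with Galois group (Z/2272Z)^*. By CRT, (Z/2272Z)^* ≅ (Z/32Z)^* × (Z/71Z)^*. Each prime-power unit group is (Z/32Z)^* ≅ Z/2Z × Z/8Z; (Z/71Z)^* ≅ Z/70Z. Hence Gal(Q(zeta_2272)/Q) ≅ Z/2Z × Z/8Z × Z/70Z.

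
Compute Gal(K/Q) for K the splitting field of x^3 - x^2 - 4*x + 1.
Gal(K/Q) = S_3 (symmetric group of order 6)

Compute the discriminant of x^3 + (-1)*x^2 + (-4)*x + (1): Δ = 321. Since Δ is not a rational square, the Galois group is not contained in A_3; it must be the full S_3 (irreducibility of the cubic rules out anything smaller).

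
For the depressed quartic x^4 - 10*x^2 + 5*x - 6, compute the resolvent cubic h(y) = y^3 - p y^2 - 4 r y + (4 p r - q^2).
h(y) = y^3 + 10*y^2 + 24*y + 215

Identify coefficients: p = -10, q = 5, r = -6.
Plug into h(y) = y^3 - p y^2 - 4 r y + (4 p r - q^2):
  h(y) = y^3 - (-10) y^2 - 4*(-6) y + (4*(-10)*(-6) - (5)^2)
       = y^3 + (10) y^2 + (24) y + (215).
Simplifying: h(y) = y^3 + 10*y^2 + 24*y + 215.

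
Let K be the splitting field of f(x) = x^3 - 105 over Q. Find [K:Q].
[K:Q] = 6

x^3 - 105 has one real root r = 105^(1/3) and two complex roots r*zeta_3, r*zeta_3^2 where zeta_3 = e^(2*pi*i/3). The splitting field is Q(r, zeta_3). [Q(r):Q] = 3 and [Q(zeta_3):Q] = 2 with gcd = 1, so [Q(r, zeta_3):Q] = 3 * 2 = 6.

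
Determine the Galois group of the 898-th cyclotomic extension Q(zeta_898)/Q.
|Gal(Q(zeta_898)/Q)| = phi(898) = 448; group ≅ (Z/898Z)^* ≅ Z/448Z

The n-th cyclotomic polynomial Φ_898(x) is the minimal polynomial of zeta_898 over Q and has degree phi(898) = 448. So Q(zeta_898) is a degree-448 Galois extension with Galois group (Z/898Z)^*. By CRT, (Z/898Z)^* ≅ (Z/2Z)^* × (Z/449Z)^*. Each prime-power unit group is (Z/2Z)^* ≅ trivial group (order 1); (Z/449Z)^* ≅ Z/448Z. Hence Gal(Q(zeta_898)/Q) ≅ Z/448Z.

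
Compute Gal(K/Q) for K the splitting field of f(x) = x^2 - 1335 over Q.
Gal(K/Q) = Z/2Z (cyclic of order 2)

x^2 - 1335 is irreducible over Q since 1335 is not a rational square. The splitting field Q(sqrt(1335)) has degree 2 over Q, and its unique nontrivial automorphism is sqrt(1335) ↦ -sqrt(1335). Hence Gal(Q(sqrt(1335))/Q) = Z/2Z.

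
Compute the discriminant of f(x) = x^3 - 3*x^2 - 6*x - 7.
Δ = -3159

For x^3 + a x^2 + b x + c the discriminant is Δ = 18 a b c - 4 a^3 c + a^2 b^2 - 4 b^3 - 27 c^2.
Plug a = -3, b = -6, c = -7:
  18*(-3)*(-6)*(-7) - 4*(-3)^3*(-7) + (-3)^2*(-6)^2 - 4*(-6)^3 - 27*(-7)^2
  = -2268 + (-756) + 324 + (864) + (-1323)
  = -3159.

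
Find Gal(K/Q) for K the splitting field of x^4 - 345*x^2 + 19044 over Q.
Gal(K/Q) = Z/2Z (cyclic of order 2)

f factors as (x^2 - 276)(x^2 - 69), so the splitting field is K = Q(sqrt(276), sqrt(69)). The squarefree part of 276 is 69 and the squarefree part of 69 is also 69, so sqrt(276) and sqrt(69) are both rational multiples of sqrt(69). Hence Q(sqrt(276)) = Q(sqrt(69)) = Q(sqrt(69)), and the splitting field collapses to a single degree-2 extension with Galois group Z/2Z.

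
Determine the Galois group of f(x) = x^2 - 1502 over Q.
Gal(K/Q) = Z/2Z (cyclic of order 2)

x^2 - 1502 is irreducible over Q since 1502 is not a rational square. The splitting field Q(sqrt(1502)) has degree 2 over Q, and its unique nontrivial automorphism is sqrt(1502) ↦ -sqrt(1502). Hence Gal(Q(sqrt(1502))/Q) = Z/2Z.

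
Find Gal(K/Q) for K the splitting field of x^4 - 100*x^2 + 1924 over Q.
Gal(K/Q) = V_4 (Klein four-group, Z/2Z × Z/2Z)

f factors as (x^2 - 26)(x^2 - 74), so the splitting field is K = Q(sqrt(26), sqrt(74)). The elements 26, 74, 1924 are all non-squares in Q, so sqrt(26) and sqrt(74) generate independent quadratic extensions. Thus [K:Q] = 4 and Gal(K/Q) is generated by the two order-2 automorphisms sqrt(26) ↦ -sqrt(26) and sqrt(74) ↦ -sqrt(74), giving V_4.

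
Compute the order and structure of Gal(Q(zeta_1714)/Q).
|Gal(Q(zeta_1714)/Q)| = phi(1714) = 856; group ≅ (Z/1714Z)^* ≅ Z/856Z

The n-th cyclotomic polynomial Φ_1714(x) is the minimal polynomial of zeta_1714 over Q and has degree phi(1714) = 856. So Q(zeta_1714) is a degree-856 Galois extension with Galois group (Z/1714Z)^*. By CRT, (Z/1714Z)^* ≅ (Z/2Z)^* × (Z/857Z)^*. Each prime-power unit group is (Z/2Z)^* ≅ trivial group (order 1); (Z/857Z)^* ≅ Z/856Z. Hence Gal(Q(zeta_1714)/Q) ≅ Z/856Z.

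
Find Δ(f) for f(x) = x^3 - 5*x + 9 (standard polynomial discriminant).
Δ = -1687

For a depressed cubic x^3 + p x + q the discriminant is Δ = -4 p^3 - 27 q^2 = -4*(-5)^3 - 27*(9)^2 = 500 - 2187 = -1687.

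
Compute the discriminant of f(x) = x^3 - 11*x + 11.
Δ = 2057

For a depressed cubic x^3 + p x + q the discriminant is Δ = -4 p^3 - 27 q^2 = -4*(-11)^3 - 27*(11)^2 = 5324 - 3267 = 2057.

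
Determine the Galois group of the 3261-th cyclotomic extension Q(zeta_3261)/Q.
|Gal(Q(zeta_3261)/Q)| = phi(3261) = 2172; group ≅ (Z/3261Z)^* ≅ Z/2Z × Z/1086Z

The n-th cyclotomic polynomial Φ_3261(x) is the minimal polynomial of zeta_3261 over Q and has degree phi(3261) = 2172. So Q(zeta_3261) is a degree-2172 Galois extension with Galois group (Z/3261Z)^*. By CRT, (Z/3261Z)^* ≅ (Z/3Z)^* × (Z/1087Z)^*. Each prime-power unit group is (Z/3Z)^* ≅ Z/2Z; (Z/1087Z)^* ≅ Z/1086Z. Hence Gal(Q(zeta_3261)/Q) ≅ Z/2Z × Z/1086Z.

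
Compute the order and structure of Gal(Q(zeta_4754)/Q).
|Gal(Q(zeta_4754)/Q)| = phi(4754) = 2376; group ≅ (Z/4754Z)^* ≅ Z/2376Z

The n-th cyclotomic polynomial Φ_4754(x) is the minimal polynomial of zeta_4754 over Q and has degree phi(4754) = 2376. So Q(zeta_4754) is a degree-2376 Galois extension with Galois group (Z/4754Z)^*. By CRT, (Z/4754Z)^* ≅ (Z/2Z)^* × (Z/2377Z)^*. Each prime-power unit group is (Z/2Z)^* ≅ trivial group (order 1); (Z/2377Z)^* ≅ Z/2376Z. Hence Gal(Q(zeta_4754)/Q) ≅ Z/2376Z.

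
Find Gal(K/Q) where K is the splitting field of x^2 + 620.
Gal(K/Q) = Z/2Z (cyclic of order 2)

x^2 + 620 is irreducible over Q since -620 is not a rational square. The splitting field Q(sqrt(-620)) has degree 2 over Q, and its unique nontrivial automorphism is sqrt(-620) ↦ -sqrt(-620). Hence Gal(Q(sqrt(-620))/Q) = Z/2Z.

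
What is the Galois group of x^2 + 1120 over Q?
Gal(K/Q) = Z/2Z (cyclic of order 2)

x^2 + 1120 is irreducible over Q since -1120 is not a rational square. The splitting field Q(sqrt(-1120)) has degree 2 over Q, and its unique nontrivial automorphism is sqrt(-1120) ↦ -sqrt(-1120). Hence Gal(Q(sqrt(-1120))/Q) = Z/2Z.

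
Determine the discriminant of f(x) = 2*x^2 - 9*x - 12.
Δ = 177

For a quadratic a x^2 + b x + c the discriminant is Δ = b^2 - 4ac = (-9)^2 - 4*(2)*(-12) = 81 - (-96) = 177.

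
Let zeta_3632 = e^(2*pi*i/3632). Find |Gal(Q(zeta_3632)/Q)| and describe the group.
|Gal(Q(zeta_3632)/Q)| = phi(3632) = 1808; group ≅ (Z/3632Z)^* ≅ Z/2Z × Z/4Z × Z/226Z

The n-th cyclotomic polynomial Φ_3632(x) is the minimal polynomial of zeta_3632 over Q and has degree phi(3632) = 1808. So Q(zeta_3632) is a degree-1808 Galois extension with Galois group (Z/3632Z)^*. By CRT, (Z/3632Z)^* ≅ (Z/16Z)^* × (Z/227Z)^*. Each prime-power unit group is (Z/16Z)^* ≅ Z/2Z × Z/4Z; (Z/227Z)^* ≅ Z/226Z. Hence Gal(Q(zeta_3632)/Q) ≅ Z/2Z × Z/4Z × Z/226Z.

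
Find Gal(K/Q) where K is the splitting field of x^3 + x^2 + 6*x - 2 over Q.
Gal(K/Q) = S_3 (symmetric group of order 6)

Compute the discriminant of x^3 + (1)*x^2 + (6)*x + (-2): Δ = -1144. Since Δ is not a rational square, the Galois group is not contained in A_3; it must be the full S_3 (irreducibility of the cubic rules out anything smaller).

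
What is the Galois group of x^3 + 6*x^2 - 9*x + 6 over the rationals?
Gal(K/Q) = S_3 (symmetric group of order 6)

Compute the discriminant of x^3 + (6)*x^2 + (-9)*x + (6): Δ = -6156. Since Δ is not a rational square, the Galois group is not contained in A_3; it must be the full S_3 (irreducibility of the cubic rules out anything smaller).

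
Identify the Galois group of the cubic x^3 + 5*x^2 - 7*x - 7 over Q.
Gal(K/Q) = S_3 (symmetric group of order 6)

Compute the discriminant of x^3 + (5)*x^2 + (-7)*x + (-7): Δ = 9184. Since Δ is not a rational square, the Galois group is not contained in A_3; it must be the full S_3 (irreducibility of the cubic rules out anything smaller).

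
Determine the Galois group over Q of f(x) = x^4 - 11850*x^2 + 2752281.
Gal(K/Q) = Z/2Z (cyclic of order 2)

f factors as (x^2 - 237)(x^2 - 11613), so the splitting field is K = Q(sqrt(237), sqrt(11613)). The squarefree part of 237 is 237 and the squarefree part of 11613 is also 237, so sqrt(237) and sqrt(11613) are both rational multiples of sqrt(237). Hence Q(sqrt(237)) = Q(sqrt(11613)) = Q(sqrt(237)), and the splitting field collapses to a single degree-2 extension with Galois group Z/2Z.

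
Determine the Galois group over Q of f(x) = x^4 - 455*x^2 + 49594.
Gal(K/Q) = V_4 (Klein four-group, Z/2Z × Z/2Z)

f factors as (x^2 - 181)(x^2 - 274), so the splitting field is K = Q(sqrt(181), sqrt(274)). The elements 181, 274, 49594 are all non-squares in Q, so sqrt(181) and sqrt(274) generate independent quadratic extensions. Thus [K:Q] = 4 and Gal(K/Q) is generated by the two order-2 automorphisms sqrt(181) ↦ -sqrt(181) and sqrt(274) ↦ -sqrt(274), giving V_4.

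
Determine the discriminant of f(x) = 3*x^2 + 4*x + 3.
Δ = -20

For a quadratic a x^2 + b x + c the discriminant is Δ = b^2 - 4ac = (4)^2 - 4*(3)*(3) = 16 - (36) = -20.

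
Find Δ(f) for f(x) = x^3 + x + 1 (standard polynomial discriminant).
Δ = -31

For a depressed cubic x^3 + p x + q the discriminant is Δ = -4 p^3 - 27 q^2 = -4*(1)^3 - 27*(1)^2 = -4 - 27 = -31.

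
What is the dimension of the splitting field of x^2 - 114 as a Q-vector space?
[K:Q] = 2

The polynomial x^2 - 114 is irreducible over Q since 114 is not a perfect square. Its splitting field is Q(sqrt(114)), which has degree 2 over Q.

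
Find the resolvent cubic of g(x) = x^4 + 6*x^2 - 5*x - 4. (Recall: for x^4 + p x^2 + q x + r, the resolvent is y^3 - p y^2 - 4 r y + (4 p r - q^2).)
h(y) = y^3 - 6*y^2 + 16*y - 121

Identify coefficients: p = 6, q = -5, r = -4.
Plug into h(y) = y^3 - p y^2 - 4 r y + (4 p r - q^2):
  h(y) = y^3 - (6) y^2 - 4*(-4) y + (4*(6)*(-4) - (-5)^2)
       = y^3 + (-6) y^2 + (16) y + (-121).
Simplifying: h(y) = y^3 - 6*y^2 + 16*y - 121.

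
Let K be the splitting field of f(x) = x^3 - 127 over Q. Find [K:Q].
[K:Q] = 6

x^3 - 127 has one real root r = 127^(1/3) and two complex roots r*zeta_3, r*zeta_3^2 where zeta_3 = e^(2*pi*i/3). The splitting field is Q(r, zeta_3). [Q(r):Q] = 3 and [Q(zeta_3):Q] = 2 with gcd = 1, so [Q(r, zeta_3):Q] = 3 * 2 = 6.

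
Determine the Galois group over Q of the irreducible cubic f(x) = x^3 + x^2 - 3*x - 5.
Gal(K/Q) = S_3 (symmetric group of order 6)

Compute the discriminant of x^3 + (1)*x^2 + (-3)*x + (-5): Δ = -268. Since Δ is not a rational square, the Galois group is not contained in A_3; it must be the full S_3 (irreducibility of the cubic rules out anything smaller).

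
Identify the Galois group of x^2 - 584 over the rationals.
Gal(K/Q) = Z/2Z (cyclic of order 2)

x^2 - 584 is irreducible over Q since 584 is not a rational square. The splitting field Q(sqrt(584)) has degree 2 over Q, and its unique nontrivial automorphism is sqrt(584) ↦ -sqrt(584). Hence Gal(Q(sqrt(584))/Q) = Z/2Z.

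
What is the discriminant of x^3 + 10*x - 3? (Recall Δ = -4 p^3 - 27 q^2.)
Δ = -4243

For a depressed cubic x^3 + p x + q the discriminant is Δ = -4 p^3 - 27 q^2 = -4*(10)^3 - 27*(-3)^2 = -4000 - 243 = -4243.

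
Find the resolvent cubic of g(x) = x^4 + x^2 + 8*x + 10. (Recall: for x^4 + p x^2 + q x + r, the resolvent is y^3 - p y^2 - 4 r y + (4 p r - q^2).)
h(y) = y^3 - y^2 - 40*y - 24

Identify coefficients: p = 1, q = 8, r = 10.
Plug into h(y) = y^3 - p y^2 - 4 r y + (4 p r - q^2):
  h(y) = y^3 - (1) y^2 - 4*(10) y + (4*(1)*(10) - (8)^2)
       = y^3 + (-1) y^2 + (-40) y + (-24).
Simplifying: h(y) = y^3 - y^2 - 40*y - 24.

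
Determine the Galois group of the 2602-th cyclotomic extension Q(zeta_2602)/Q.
|Gal(Q(zeta_2602)/Q)| = phi(2602) = 1300; group ≅ (Z/2602Z)^* ≅ Z/1300Z

The n-th cyclotomic polynomial Φ_2602(x) is the minimal polynomial of zeta_2602 over Q and has degree phi(2602) = 1300. So Q(zeta_2602) is a degree-1300 Galois extension with Galois group (Z/2602Z)^*. By CRT, (Z/2602Z)^* ≅ (Z/2Z)^* × (Z/1301Z)^*. Each prime-power unit group is (Z/2Z)^* ≅ trivial group (order 1); (Z/1301Z)^* ≅ Z/1300Z. Hence Gal(Q(zeta_2602)/Q) ≅ Z/1300Z.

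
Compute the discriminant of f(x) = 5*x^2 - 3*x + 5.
Δ = -91

For a quadratic a x^2 + b x + c the discriminant is Δ = b^2 - 4ac = (-3)^2 - 4*(5)*(5) = 9 - (100) = -91.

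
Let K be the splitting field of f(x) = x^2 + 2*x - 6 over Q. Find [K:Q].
[K:Q] = 2

The discriminant of x^2 + (2)*x + (-6) is b^2 - 4c = 4 - (-24) = 28. Since 28 is not a perfect square in Q, the polynomial is irreducible over Q. Its two roots generate a degree-2 extension, so [K:Q] = 2.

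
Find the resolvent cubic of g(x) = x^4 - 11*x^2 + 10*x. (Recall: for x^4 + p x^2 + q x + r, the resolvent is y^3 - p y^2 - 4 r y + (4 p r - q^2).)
h(y) = y^3 + 11*y^2 - 100

Identify coefficients: p = -11, q = 10, r = 0.
Plug into h(y) = y^3 - p y^2 - 4 r y + (4 p r - q^2):
  h(y) = y^3 - (-11) y^2 - 4*(0) y + (4*(-11)*(0) - (10)^2)
       = y^3 + (11) y^2 + (0) y + (-100).
Simplifying: h(y) = y^3 + 11*y^2 - 100.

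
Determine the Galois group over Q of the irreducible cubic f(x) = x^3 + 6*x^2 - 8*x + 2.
Gal(K/Q) = S_3 (symmetric group of order 6)

Compute the discriminant of x^3 + (6)*x^2 + (-8)*x + (2): Δ = 788. Since Δ is not a rational square, the Galois group is not contained in A_3; it must be the full S_3 (irreducibility of the cubic rules out anything smaller).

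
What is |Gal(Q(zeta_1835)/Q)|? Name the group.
|Gal(Q(zeta_1835)/Q)| = phi(1835) = 1464; group ≅ (Z/1835Z)^* ≅ Z/4Z × Z/366Z

The n-th cyclotomic polynomial Φ_1835(x) is the minimal polynomial of zeta_1835 over Q and has degree phi(1835) = 1464. So Q(zeta_1835) is a degree-1464 Galois extension with Galois group (Z/1835Z)^*. By CRT, (Z/1835Z)^* ≅ (Z/5Z)^* × (Z/367Z)^*. Each prime-power unit group is (Z/5Z)^* ≅ Z/4Z; (Z/367Z)^* ≅ Z/366Z. Hence Gal(Q(zeta_1835)/Q) ≅ Z/4Z × Z/366Z.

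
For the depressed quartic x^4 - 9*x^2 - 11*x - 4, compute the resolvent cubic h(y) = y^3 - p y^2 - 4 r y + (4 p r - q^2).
h(y) = y^3 + 9*y^2 + 16*y + 23

Identify coefficients: p = -9, q = -11, r = -4.
Plug into h(y) = y^3 - p y^2 - 4 r y + (4 p r - q^2):
  h(y) = y^3 - (-9) y^2 - 4*(-4) y + (4*(-9)*(-4) - (-11)^2)
       = y^3 + (9) y^2 + (16) y + (23).
Simplifying: h(y) = y^3 + 9*y^2 + 16*y + 23.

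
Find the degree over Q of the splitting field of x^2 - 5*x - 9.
[K:Q] = 2

The discriminant of x^2 + (-5)*x + (-9) is b^2 - 4c = 25 - (-36) = 61. Since 61 is not a perfect square in Q, the polynomial is irreducible over Q. Its two roots generate a degree-2 extension, so [K:Q] = 2.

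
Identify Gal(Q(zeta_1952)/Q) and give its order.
|Gal(Q(zeta_1952)/Q)| = phi(1952) = 960; group ≅ (Z/1952Z)^* ≅ Z/2Z × Z/8Z × Z/60Z

The n-th cyclotomic polynomial Φ_1952(x) is the minimal polynomial of zeta_1952 over Q and has degree phi(1952) = 960. So Q(zeta_1952) is a degree-960 Galois extension with Galois group (Z/1952Z)^*. By CRT, (Z/1952Z)^* ≅ (Z/32Z)^* × (Z/61Z)^*. Each prime-power unit group is (Z/32Z)^* ≅ Z/2Z × Z/8Z; (Z/61Z)^* ≅ Z/60Z. Hence Gal(Q(zeta_1952)/Q) ≅ Z/2Z × Z/8Z × Z/60Z.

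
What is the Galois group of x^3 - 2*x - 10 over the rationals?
Gal(K/Q) = S_3 (symmetric group of order 6)

Compute the discriminant of x^3 + (0)*x^2 + (-2)*x + (-10): Δ = -2668. Since Δ is not a rational square, the Galois group is not contained in A_3; it must be the full S_3 (irreducibility of the cubic rules out anything smaller).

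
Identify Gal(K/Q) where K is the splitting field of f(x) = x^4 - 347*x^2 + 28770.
Gal(K/Q) = V_4 (Klein four-group, Z/2Z × Z/2Z)

f factors as (x^2 - 137)(x^2 - 210), so the splitting field is K = Q(sqrt(137), sqrt(210)). The elements 137, 210, 28770 are all non-squares in Q, so sqrt(137) and sqrt(210) generate independent quadratic extensions. Thus [K:Q] = 4 and Gal(K/Q) is generated by the two order-2 automorphisms sqrt(137) ↦ -sqrt(137) and sqrt(210) ↦ -sqrt(210), giving V_4.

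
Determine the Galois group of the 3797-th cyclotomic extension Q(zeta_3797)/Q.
|Gal(Q(zeta_3797)/Q)| = phi(3797) = 3796; group ≅ (Z/3797Z)^* ≅ Z/3796Z

The n-th cyclotomic polynomial Φ_3797(x) is the minimal polynomial of zeta_3797 over Q and has degree phi(3797) = 3796. So Q(zeta_3797) is a degree-3796 Galois extension with Galois group (Z/3797Z)^*. (Z/3797Z)^* is cyclic since 3797 is an odd prime power (or 4). Hence Gal(Q(zeta_3797)/Q) ≅ Z/3796Z.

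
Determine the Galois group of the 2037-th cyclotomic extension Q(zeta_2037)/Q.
|Gal(Q(zeta_2037)/Q)| = phi(2037) = 1152; group ≅ (Z/2037Z)^* ≅ Z/2Z × Z/6Z × Z/96Z

The n-th cyclotomic polynomial Φ_2037(x) is the minimal polynomial of zeta_2037 over Q and has degree phi(2037) = 1152. So Q(zeta_2037) is a degree-1152 Galois extension with Galois group (Z/2037Z)^*. By CRT, (Z/2037Z)^* ≅ (Z/3Z)^* × (Z/7Z)^* × (Z/97Z)^*. Each prime-power unit group is (Z/3Z)^* ≅ Z/2Z; (Z/7Z)^* ≅ Z/6Z; (Z/97Z)^* ≅ Z/96Z. Hence Gal(Q(zeta_2037)/Q) ≅ Z/2Z × Z/6Z × Z/96Z.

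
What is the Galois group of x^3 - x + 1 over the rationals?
Gal(K/Q) = S_3 (symmetric group of order 6)

Compute the discriminant of x^3 + (0)*x^2 + (-1)*x + (1): Δ = -23. Since Δ is not a rational square, the Galois group is not contained in A_3; it must be the full S_3 (irreducibility of the cubic rules out anything smaller).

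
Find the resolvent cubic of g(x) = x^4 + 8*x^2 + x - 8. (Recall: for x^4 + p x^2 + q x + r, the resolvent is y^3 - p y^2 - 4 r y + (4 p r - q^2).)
h(y) = y^3 - 8*y^2 + 32*y - 257

Identify coefficients: p = 8, q = 1, r = -8.
Plug into h(y) = y^3 - p y^2 - 4 r y + (4 p r - q^2):
  h(y) = y^3 - (8) y^2 - 4*(-8) y + (4*(8)*(-8) - (1)^2)
       = y^3 + (-8) y^2 + (32) y + (-257).
Simplifying: h(y) = y^3 - 8*y^2 + 32*y - 257.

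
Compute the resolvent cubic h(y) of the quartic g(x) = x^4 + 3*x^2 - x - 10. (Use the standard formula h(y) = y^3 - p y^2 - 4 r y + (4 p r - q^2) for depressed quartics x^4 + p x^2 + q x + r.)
h(y) = y^3 - 3*y^2 + 40*y - 121

Identify coefficients: p = 3, q = -1, r = -10.
Plug into h(y) = y^3 - p y^2 - 4 r y + (4 p r - q^2):
  h(y) = y^3 - (3) y^2 - 4*(-10) y + (4*(3)*(-10) - (-1)^2)
       = y^3 + (-3) y^2 + (40) y + (-121).
Simplifying: h(y) = y^3 - 3*y^2 + 40*y - 121.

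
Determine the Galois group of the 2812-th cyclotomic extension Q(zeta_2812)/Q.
|Gal(Q(zeta_2812)/Q)| = phi(2812) = 1296; group ≅ (Z/2812Z)^* ≅ Z/2Z × Z/18Z × Z/36Z

The n-th cyclotomic polynomial Φ_2812(x) is the minimal polynomial of zeta_2812 over Q and has degree phi(2812) = 1296. So Q(zeta_2812) is a degree-1296 Galois extension with Galois group (Z/2812Z)^*. By CRT, (Z/2812Z)^* ≅ (Z/4Z)^* × (Z/19Z)^* × (Z/37Z)^*. Each prime-power unit group is (Z/4Z)^* ≅ Z/2Z; (Z/19Z)^* ≅ Z/18Z; (Z/37Z)^* ≅ Z/36Z. Hence Gal(Q(zeta_2812)/Q) ≅ Z/2Z × Z/18Z × Z/36Z.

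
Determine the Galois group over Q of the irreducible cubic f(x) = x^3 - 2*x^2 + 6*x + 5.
Gal(K/Q) = S_3 (symmetric group of order 6)

Compute the discriminant of x^3 + (-2)*x^2 + (6)*x + (5): Δ = -2315. Since Δ is not a rational square, the Galois group is not contained in A_3; it must be the full S_3 (irreducibility of the cubic rules out anything smaller).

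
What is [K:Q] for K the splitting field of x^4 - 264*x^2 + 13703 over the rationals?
[K:Q] = 4

f factors as (x^2 - 71)(x^2 - 193); the splitting field is K = Q(sqrt(71), sqrt(193)). Since 71, 193, and 13703 are all non-squares in Q, the three subfields Q(sqrt(71)), Q(sqrt(193)), Q(sqrt(13703)) are distinct degree-2 extensions, so [K:Q] = 4 (Klein four Galois group).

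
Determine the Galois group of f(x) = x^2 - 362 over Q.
Gal(K/Q) = Z/2Z (cyclic of order 2)

x^2 - 362 is irreducible over Q since 362 is not a rational square. The splitting field Q(sqrt(362)) has degree 2 over Q, and its unique nontrivial automorphism is sqrt(362) ↦ -sqrt(362). Hence Gal(Q(sqrt(362))/Q) = Z/2Z.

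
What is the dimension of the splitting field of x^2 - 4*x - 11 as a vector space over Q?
[K:Q] = 2

The discriminant of x^2 + (-4)*x + (-11) is b^2 - 4c = 16 - (-44) = 60. Since 60 is not a perfect square in Q, the polynomial is irreducible over Q. Its two roots generate a degree-2 extension, so [K:Q] = 2.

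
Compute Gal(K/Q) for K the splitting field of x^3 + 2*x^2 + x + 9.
Gal(K/Q) = S_3 (symmetric group of order 6)

Compute the discriminant of x^3 + (2)*x^2 + (1)*x + (9): Δ = -2151. Since Δ is not a rational square, the Galois group is not contained in A_3; it must be the full S_3 (irreducibility of the cubic rules out anything smaller).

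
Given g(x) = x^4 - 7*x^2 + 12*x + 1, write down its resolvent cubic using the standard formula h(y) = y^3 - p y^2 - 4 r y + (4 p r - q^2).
h(y) = y^3 + 7*y^2 - 4*y - 172

Identify coefficients: p = -7, q = 12, r = 1.
Plug into h(y) = y^3 - p y^2 - 4 r y + (4 p r - q^2):
  h(y) = y^3 - (-7) y^2 - 4*(1) y + (4*(-7)*(1) - (12)^2)
       = y^3 + (7) y^2 + (-4) y + (-172).
Simplifying: h(y) = y^3 + 7*y^2 - 4*y - 172.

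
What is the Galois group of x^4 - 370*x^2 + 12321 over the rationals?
Gal(K/Q) = Z/2Z (cyclic of order 2)

f factors as (x^2 - 37)(x^2 - 333), so the splitting field is K = Q(sqrt(37), sqrt(333)). The squarefree part of 37 is 37 and the squarefree part of 333 is also 37, so sqrt(37) and sqrt(333) are both rational multiples of sqrt(37). Hence Q(sqrt(37)) = Q(sqrt(333)) = Q(sqrt(37)), and the splitting field collapses to a single degree-2 extension with Galois group Z/2Z.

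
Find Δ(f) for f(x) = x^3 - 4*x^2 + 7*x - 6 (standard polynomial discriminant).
Δ = -72

For x^3 + a x^2 + b x + c the discriminant is Δ = 18 a b c - 4 a^3 c + a^2 b^2 - 4 b^3 - 27 c^2.
Plug a = -4, b = 7, c = -6:
  18*(-4)*(7)*(-6) - 4*(-4)^3*(-6) + (-4)^2*(7)^2 - 4*(7)^3 - 27*(-6)^2
  = 3024 + (-1536) + 784 + (-1372) + (-972)
  = -72.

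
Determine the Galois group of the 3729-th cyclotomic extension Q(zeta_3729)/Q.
|Gal(Q(zeta_3729)/Q)| = phi(3729) = 2240; group ≅ (Z/3729Z)^* ≅ Z/2Z × Z/10Z × Z/112Z

The n-th cyclotomic polynomial Φ_3729(x) is the minimal polynomial of zeta_3729 over Q and has degree phi(3729) = 2240. So Q(zeta_3729) is a degree-2240 Galois extension with Galois group (Z/3729Z)^*. By CRT, (Z/3729Z)^* ≅ (Z/3Z)^* × (Z/11Z)^* × (Z/113Z)^*. Each prime-power unit group is (Z/3Z)^* ≅ Z/2Z; (Z/11Z)^* ≅ Z/10Z; (Z/113Z)^* ≅ Z/112Z. Hence Gal(Q(zeta_3729)/Q) ≅ Z/2Z × Z/10Z × Z/112Z.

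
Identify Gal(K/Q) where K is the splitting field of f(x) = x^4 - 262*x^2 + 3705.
Gal(K/Q) = V_4 (Klein four-group, Z/2Z × Z/2Z)

f factors as (x^2 - 247)(x^2 - 15), so the splitting field is K = Q(sqrt(247), sqrt(15)). The elements 247, 15, 3705 are all non-squares in Q, so sqrt(247) and sqrt(15) generate independent quadratic extensions. Thus [K:Q] = 4 and Gal(K/Q) is generated by the two order-2 automorphisms sqrt(247) ↦ -sqrt(247) and sqrt(15) ↦ -sqrt(15), giving V_4.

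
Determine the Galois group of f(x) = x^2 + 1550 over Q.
Gal(K/Q) = Z/2Z (cyclic of order 2)

x^2 + 1550 is irreducible over Q since -1550 is not a rational square. The splitting field Q(sqrt(-1550)) has degree 2 over Q, and its unique nontrivial automorphism is sqrt(-1550) ↦ -sqrt(-1550). Hence Gal(Q(sqrt(-1550))/Q) = Z/2Z.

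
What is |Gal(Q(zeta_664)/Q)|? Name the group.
|Gal(Q(zeta_664)/Q)| = phi(664) = 328; group ≅ (Z/664Z)^* ≅ Z/2Z × Z/2Z × Z/82Z

The n-th cyclotomic polynomial Φ_664(x) is the minimal polynomial of zeta_664 over Q and has degree phi(664) = 328. So Q(zeta_664) is a degree-328 Galois extension with Galois group (Z/664Z)^*. By CRT, (Z/664Z)^* ≅ (Z/8Z)^* × (Z/83Z)^*. Each prime-power unit group is (Z/8Z)^* ≅ Z/2Z × Z/2Z; (Z/83Z)^* ≅ Z/82Z. Hence Gal(Q(zeta_664)/Q) ≅ Z/2Z × Z/2Z × Z/82Z.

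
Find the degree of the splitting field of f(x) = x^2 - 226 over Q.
[K:Q] = 2

The polynomial x^2 - 226 is irreducible over Q since 226 is not a perfect square. Its splitting field is Q(sqrt(226)), which has degree 2 over Q.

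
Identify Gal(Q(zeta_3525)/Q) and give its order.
|Gal(Q(zeta_3525)/Q)| = phi(3525) = 1840; group ≅ (Z/3525Z)^* ≅ Z/2Z × Z/20Z × Z/46Z

The n-th cyclotomic polynomial Φ_3525(x) is the minimal polynomial of zeta_3525 over Q and has degree phi(3525) = 1840. So Q(zeta_3525) is a degree-1840 Galois extension with Galois group (Z/3525Z)^*. By CRT, (Z/3525Z)^* ≅ (Z/3Z)^* × (Z/25Z)^* × (Z/47Z)^*. Each prime-power unit group is (Z/3Z)^* ≅ Z/2Z; (Z/25Z)^* ≅ Z/20Z; (Z/47Z)^* ≅ Z/46Z. Hence Gal(Q(zeta_3525)/Q) ≅ Z/2Z × Z/20Z × Z/46Z.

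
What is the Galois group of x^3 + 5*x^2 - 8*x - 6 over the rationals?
Gal(K/Q) = S_3 (symmetric group of order 6)

Compute the discriminant of x^3 + (5)*x^2 + (-8)*x + (-6): Δ = 9996. Since Δ is not a rational square, the Galois group is not contained in A_3; it must be the full S_3 (irreducibility of the cubic rules out anything smaller).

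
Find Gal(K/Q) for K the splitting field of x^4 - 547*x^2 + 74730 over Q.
Gal(K/Q) = V_4 (Klein four-group, Z/2Z × Z/2Z)

f factors as (x^2 - 265)(x^2 - 282), so the splitting field is K = Q(sqrt(265), sqrt(282)). The elements 265, 282, 74730 are all non-squares in Q, so sqrt(265) and sqrt(282) generate independent quadratic extensions. Thus [K:Q] = 4 and Gal(K/Q) is generated by the two order-2 automorphisms sqrt(265) ↦ -sqrt(265) and sqrt(282) ↦ -sqrt(282), giving V_4.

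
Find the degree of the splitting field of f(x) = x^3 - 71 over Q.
[K:Q] = 6

x^3 - 71 has one real root r = 71^(1/3) and two complex roots r*zeta_3, r*zeta_3^2 where zeta_3 = e^(2*pi*i/3). The splitting field is Q(r, zeta_3). [Q(r):Q] = 3 and [Q(zeta_3):Q] = 2 with gcd = 1, so [Q(r, zeta_3):Q] = 3 * 2 = 6.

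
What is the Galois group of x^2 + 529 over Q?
Gal(K/Q) = Z/2Z (cyclic of order 2)

x^2 + 529 is irreducible over Q since -529 is not a rational square. The splitting field Q(sqrt(-529)) has degree 2 over Q, and its unique nontrivial automorphism is sqrt(-529) ↦ -sqrt(-529). Hence Gal(Q(sqrt(-529))/Q) = Z/2Z.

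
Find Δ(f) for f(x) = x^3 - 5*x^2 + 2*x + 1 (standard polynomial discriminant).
Δ = 361

For x^3 + a x^2 + b x + c the discriminant is Δ = 18 a b c - 4 a^3 c + a^2 b^2 - 4 b^3 - 27 c^2.
Plug a = -5, b = 2, c = 1:
  18*(-5)*(2)*(1) - 4*(-5)^3*(1) + (-5)^2*(2)^2 - 4*(2)^3 - 27*(1)^2
  = -180 + (500) + 100 + (-32) + (-27)
  = 361.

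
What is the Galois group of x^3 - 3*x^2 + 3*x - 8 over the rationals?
Gal(K/Q) = S_3 (symmetric group of order 6)

Compute the discriminant of x^3 + (-3)*x^2 + (3)*x + (-8): Δ = -1323. Since Δ is not a rational square, the Galois group is not contained in A_3; it must be the full S_3 (irreducibility of the cubic rules out anything smaller).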